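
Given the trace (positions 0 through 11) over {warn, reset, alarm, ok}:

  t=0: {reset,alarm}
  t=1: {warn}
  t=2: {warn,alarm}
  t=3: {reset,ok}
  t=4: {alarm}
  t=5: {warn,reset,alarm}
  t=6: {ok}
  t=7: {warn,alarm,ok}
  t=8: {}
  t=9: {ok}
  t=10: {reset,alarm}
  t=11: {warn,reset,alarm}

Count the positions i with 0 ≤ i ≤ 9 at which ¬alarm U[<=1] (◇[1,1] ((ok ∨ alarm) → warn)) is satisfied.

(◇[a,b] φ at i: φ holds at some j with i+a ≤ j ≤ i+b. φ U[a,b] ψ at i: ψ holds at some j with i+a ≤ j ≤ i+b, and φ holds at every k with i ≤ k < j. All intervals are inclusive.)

7

Evaluate at each i in [0,9]:
  i=0: ✓ (rhs at j=0)
  i=1: ✓ (rhs at j=1)
  i=2: ✗ (no rhs in [2,3])
  i=3: ✓ (rhs at j=4; lhs holds on [3,3])
  i=4: ✓ (rhs at j=4)
  i=5: ✗ (lhs fails at k=5 before rhs at j=6)
  i=6: ✓ (rhs at j=6)
  i=7: ✓ (rhs at j=7)
  i=8: ✗ (no rhs in [8,9])
  i=9: ✓ (rhs at j=10; lhs holds on [9,9])
Positions where it holds: {0, 1, 3, 4, 6, 7, 9} → 7.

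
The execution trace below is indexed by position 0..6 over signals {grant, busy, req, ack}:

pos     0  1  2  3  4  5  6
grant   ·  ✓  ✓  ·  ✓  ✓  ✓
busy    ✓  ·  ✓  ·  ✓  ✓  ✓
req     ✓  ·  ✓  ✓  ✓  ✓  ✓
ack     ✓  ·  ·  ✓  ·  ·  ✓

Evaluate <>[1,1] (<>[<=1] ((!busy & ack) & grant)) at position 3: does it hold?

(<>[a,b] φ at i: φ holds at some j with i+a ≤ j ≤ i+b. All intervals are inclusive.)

Check <>[<=1] ((!busy & ack) & grant) at each j in [4,4]:
  j=4: fails (none in [4,5])
No position in the window satisfies it → formula fails.

Does not hold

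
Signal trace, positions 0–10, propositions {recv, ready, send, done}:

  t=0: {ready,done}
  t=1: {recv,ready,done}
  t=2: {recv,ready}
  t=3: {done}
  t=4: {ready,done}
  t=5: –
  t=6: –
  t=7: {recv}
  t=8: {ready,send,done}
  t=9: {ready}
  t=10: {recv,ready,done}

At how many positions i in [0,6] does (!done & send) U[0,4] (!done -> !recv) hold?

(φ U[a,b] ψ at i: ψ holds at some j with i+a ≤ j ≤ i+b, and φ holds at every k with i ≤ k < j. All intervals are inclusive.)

6

Evaluate at each i in [0,6]:
  i=0: ✓ (rhs at j=0)
  i=1: ✓ (rhs at j=1)
  i=2: ✗ (lhs fails at k=2 before rhs at j=3)
  i=3: ✓ (rhs at j=3)
  i=4: ✓ (rhs at j=4)
  i=5: ✓ (rhs at j=5)
  i=6: ✓ (rhs at j=6)
Positions where it holds: {0, 1, 3, 4, 5, 6} → 6.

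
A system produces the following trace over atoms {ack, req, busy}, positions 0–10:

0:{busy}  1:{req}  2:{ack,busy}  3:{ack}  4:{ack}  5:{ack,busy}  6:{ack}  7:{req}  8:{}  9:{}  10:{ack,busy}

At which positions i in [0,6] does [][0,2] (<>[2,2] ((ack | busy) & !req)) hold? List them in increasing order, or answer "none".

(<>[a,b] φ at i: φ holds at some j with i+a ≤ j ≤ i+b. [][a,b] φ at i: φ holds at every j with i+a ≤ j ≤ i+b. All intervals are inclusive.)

0, 1, 2

Evaluate at each i in [0,6]:
  i=0: ✓ (all of [0,2])
  i=1: ✓ (all of [1,3])
  i=2: ✓ (all of [2,4])
  i=3: ✗ (fails at j=5)
  i=4: ✗ (fails at j=5)
  i=5: ✗ (fails at j=5)
  i=6: ✗ (fails at j=6)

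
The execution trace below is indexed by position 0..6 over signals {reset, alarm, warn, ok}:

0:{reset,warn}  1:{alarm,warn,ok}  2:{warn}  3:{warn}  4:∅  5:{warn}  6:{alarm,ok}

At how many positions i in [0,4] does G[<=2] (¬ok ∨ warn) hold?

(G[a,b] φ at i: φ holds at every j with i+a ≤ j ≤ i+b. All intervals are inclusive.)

Evaluate at each i in [0,4]:
  i=0: ✓ (all of [0,2])
  i=1: ✓ (all of [1,3])
  i=2: ✓ (all of [2,4])
  i=3: ✓ (all of [3,5])
  i=4: ✗ (fails at j=6)
Positions where it holds: {0, 1, 2, 3} → 4.

4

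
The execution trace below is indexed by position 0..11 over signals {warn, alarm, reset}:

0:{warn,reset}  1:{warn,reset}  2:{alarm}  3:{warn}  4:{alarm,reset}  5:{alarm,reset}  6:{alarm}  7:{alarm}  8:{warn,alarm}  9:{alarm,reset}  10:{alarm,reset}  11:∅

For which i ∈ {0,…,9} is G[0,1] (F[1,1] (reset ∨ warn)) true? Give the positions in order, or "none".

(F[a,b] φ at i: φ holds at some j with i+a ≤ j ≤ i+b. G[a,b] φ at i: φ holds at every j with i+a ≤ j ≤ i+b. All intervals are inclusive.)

Evaluate at each i in [0,9]:
  i=0: ✗ (fails at j=1)
  i=1: ✗ (fails at j=1)
  i=2: ✓ (all of [2,3])
  i=3: ✓ (all of [3,4])
  i=4: ✗ (fails at j=5)
  i=5: ✗ (fails at j=5)
  i=6: ✗ (fails at j=6)
  i=7: ✓ (all of [7,8])
  i=8: ✓ (all of [8,9])
  i=9: ✗ (fails at j=10)

2, 3, 7, 8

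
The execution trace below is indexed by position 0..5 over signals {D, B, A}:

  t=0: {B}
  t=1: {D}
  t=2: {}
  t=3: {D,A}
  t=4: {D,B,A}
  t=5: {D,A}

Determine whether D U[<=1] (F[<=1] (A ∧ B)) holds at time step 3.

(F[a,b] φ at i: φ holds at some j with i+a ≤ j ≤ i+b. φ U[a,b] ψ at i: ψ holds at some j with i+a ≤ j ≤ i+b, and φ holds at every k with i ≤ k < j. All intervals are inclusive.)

Yes

Need some j in [3,4] with F[<=1] (A ∧ B), and D at every k in [3,j-1].
  j=3: F[<=1] (A ∧ B) holds; no prefix to check → satisfied.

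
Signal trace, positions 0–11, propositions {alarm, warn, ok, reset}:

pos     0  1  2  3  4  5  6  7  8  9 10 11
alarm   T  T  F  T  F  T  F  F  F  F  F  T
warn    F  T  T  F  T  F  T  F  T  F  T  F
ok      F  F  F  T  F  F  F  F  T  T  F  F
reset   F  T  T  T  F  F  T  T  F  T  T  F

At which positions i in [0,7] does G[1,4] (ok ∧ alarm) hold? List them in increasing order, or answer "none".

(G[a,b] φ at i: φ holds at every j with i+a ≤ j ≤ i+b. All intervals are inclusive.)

Evaluate at each i in [0,7]:
  i=0: ✗ (fails at j=1)
  i=1: ✗ (fails at j=2)
  i=2: ✗ (fails at j=4)
  i=3: ✗ (fails at j=4)
  i=4: ✗ (fails at j=5)
  i=5: ✗ (fails at j=6)
  i=6: ✗ (fails at j=7)
  i=7: ✗ (fails at j=8)

none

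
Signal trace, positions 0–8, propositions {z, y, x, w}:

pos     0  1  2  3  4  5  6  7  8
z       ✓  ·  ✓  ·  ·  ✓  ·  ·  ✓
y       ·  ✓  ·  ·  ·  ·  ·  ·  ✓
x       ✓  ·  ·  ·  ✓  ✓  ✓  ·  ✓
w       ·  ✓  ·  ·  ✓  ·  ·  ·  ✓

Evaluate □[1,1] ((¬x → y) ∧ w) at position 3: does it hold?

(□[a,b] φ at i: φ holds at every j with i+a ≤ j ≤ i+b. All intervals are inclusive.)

True

Check ((¬x → y) ∧ w) at every j in [4,4]:
  j=4: true
All positions satisfy it → formula holds.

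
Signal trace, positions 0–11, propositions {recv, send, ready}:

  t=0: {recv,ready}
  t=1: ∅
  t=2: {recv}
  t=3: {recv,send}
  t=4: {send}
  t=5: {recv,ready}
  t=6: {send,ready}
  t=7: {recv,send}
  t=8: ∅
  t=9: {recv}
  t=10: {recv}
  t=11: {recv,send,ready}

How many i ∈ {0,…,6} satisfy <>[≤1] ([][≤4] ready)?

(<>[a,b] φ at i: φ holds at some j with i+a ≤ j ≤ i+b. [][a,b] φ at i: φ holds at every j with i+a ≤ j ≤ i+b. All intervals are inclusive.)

Evaluate at each i in [0,6]:
  i=0: ✗ (none in [0,1])
  i=1: ✗ (none in [1,2])
  i=2: ✗ (none in [2,3])
  i=3: ✗ (none in [3,4])
  i=4: ✗ (none in [4,5])
  i=5: ✗ (none in [5,6])
  i=6: ✗ (none in [6,7])
Positions where it holds: {} → 0.

0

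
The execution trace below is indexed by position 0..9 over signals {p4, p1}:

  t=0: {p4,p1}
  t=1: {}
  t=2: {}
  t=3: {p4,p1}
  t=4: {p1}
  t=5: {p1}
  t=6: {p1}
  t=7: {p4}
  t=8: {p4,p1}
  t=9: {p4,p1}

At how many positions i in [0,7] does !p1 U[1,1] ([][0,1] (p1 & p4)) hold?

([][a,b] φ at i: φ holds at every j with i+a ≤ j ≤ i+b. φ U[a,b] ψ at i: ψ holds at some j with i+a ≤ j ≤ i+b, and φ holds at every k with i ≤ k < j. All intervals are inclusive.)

1

Evaluate at each i in [0,7]:
  i=0: ✗ (no rhs in [1,1])
  i=1: ✗ (no rhs in [2,2])
  i=2: ✗ (no rhs in [3,3])
  i=3: ✗ (no rhs in [4,4])
  i=4: ✗ (no rhs in [5,5])
  i=5: ✗ (no rhs in [6,6])
  i=6: ✗ (no rhs in [7,7])
  i=7: ✓ (rhs at j=8; lhs holds on [7,7])
Positions where it holds: {7} → 1.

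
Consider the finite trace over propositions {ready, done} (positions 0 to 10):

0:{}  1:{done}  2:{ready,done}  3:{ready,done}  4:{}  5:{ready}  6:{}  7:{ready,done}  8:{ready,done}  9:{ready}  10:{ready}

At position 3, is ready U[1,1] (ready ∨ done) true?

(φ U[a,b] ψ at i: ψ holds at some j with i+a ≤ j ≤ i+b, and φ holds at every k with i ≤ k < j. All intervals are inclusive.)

No

Need some j in [4,4] with (ready ∨ done), and ready at every k in [3,j-1].
  j=4: (ready ∨ done) false.
No j in the window works → until fails.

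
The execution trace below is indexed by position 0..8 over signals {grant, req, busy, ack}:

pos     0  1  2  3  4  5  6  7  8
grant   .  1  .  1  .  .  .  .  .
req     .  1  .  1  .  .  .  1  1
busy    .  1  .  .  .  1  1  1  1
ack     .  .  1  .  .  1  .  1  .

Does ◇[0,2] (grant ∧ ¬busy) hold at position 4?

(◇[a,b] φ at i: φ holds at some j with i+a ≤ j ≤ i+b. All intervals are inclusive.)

False

Check (grant ∧ ¬busy) at each j in [4,6]:
  j=4: false
  j=5: false
  j=6: false
No position in the window satisfies it → formula fails.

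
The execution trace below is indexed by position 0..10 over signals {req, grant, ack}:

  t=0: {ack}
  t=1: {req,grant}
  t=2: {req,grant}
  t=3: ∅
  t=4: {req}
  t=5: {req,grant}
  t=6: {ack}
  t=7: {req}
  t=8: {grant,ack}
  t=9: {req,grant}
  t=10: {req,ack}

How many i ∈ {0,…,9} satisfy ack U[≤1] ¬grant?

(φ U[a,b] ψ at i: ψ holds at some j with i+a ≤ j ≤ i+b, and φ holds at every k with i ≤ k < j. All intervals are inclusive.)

5

Evaluate at each i in [0,9]:
  i=0: ✓ (rhs at j=0)
  i=1: ✗ (no rhs in [1,2])
  i=2: ✗ (lhs fails at k=2 before rhs at j=3)
  i=3: ✓ (rhs at j=3)
  i=4: ✓ (rhs at j=4)
  i=5: ✗ (lhs fails at k=5 before rhs at j=6)
  i=6: ✓ (rhs at j=6)
  i=7: ✓ (rhs at j=7)
  i=8: ✗ (no rhs in [8,9])
  i=9: ✗ (lhs fails at k=9 before rhs at j=10)
Positions where it holds: {0, 3, 4, 6, 7} → 5.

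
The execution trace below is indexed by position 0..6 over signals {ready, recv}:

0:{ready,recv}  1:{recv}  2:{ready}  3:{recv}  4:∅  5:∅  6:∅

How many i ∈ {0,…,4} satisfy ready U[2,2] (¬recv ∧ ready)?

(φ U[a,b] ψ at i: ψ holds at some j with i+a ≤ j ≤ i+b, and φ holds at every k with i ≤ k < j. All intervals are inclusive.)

Evaluate at each i in [0,4]:
  i=0: ✗ (lhs fails at k=1 before rhs at j=2)
  i=1: ✗ (no rhs in [3,3])
  i=2: ✗ (no rhs in [4,4])
  i=3: ✗ (no rhs in [5,5])
  i=4: ✗ (no rhs in [6,6])
Positions where it holds: {} → 0.

0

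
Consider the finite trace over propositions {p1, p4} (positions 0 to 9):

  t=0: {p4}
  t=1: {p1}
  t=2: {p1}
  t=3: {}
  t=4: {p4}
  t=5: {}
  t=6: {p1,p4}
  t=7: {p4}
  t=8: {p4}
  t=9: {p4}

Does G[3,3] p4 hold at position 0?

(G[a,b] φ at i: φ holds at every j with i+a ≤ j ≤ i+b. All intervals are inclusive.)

Does not hold

Check p4 at every j in [3,3]:
  j=3: false
Fails at j=3 → formula fails.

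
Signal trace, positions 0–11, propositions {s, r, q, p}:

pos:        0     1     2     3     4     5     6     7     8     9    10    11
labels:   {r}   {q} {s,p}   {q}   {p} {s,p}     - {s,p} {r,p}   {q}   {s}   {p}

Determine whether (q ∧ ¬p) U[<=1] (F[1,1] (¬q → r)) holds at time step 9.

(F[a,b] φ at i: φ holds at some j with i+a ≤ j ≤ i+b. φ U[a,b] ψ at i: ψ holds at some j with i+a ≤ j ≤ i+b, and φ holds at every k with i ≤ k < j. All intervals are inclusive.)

Does not hold

Need some j in [9,10] with F[1,1] (¬q → r), and (q ∧ ¬p) at every k in [9,j-1].
  j=9: F[1,1] (¬q → r) — fails (none in [10,10]).
  j=10: F[1,1] (¬q → r) — fails (none in [11,11]).
No j in the window works → until fails.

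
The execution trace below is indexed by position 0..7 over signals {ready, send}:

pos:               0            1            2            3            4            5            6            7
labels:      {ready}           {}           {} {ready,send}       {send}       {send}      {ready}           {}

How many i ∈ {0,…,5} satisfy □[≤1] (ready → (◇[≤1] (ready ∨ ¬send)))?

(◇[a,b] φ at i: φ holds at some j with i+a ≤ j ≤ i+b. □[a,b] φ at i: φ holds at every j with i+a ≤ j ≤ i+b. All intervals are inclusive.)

Evaluate at each i in [0,5]:
  i=0: ✓ (all of [0,1])
  i=1: ✓ (all of [1,2])
  i=2: ✓ (all of [2,3])
  i=3: ✓ (all of [3,4])
  i=4: ✓ (all of [4,5])
  i=5: ✓ (all of [5,6])
Positions where it holds: {0, 1, 2, 3, 4, 5} → 6.

6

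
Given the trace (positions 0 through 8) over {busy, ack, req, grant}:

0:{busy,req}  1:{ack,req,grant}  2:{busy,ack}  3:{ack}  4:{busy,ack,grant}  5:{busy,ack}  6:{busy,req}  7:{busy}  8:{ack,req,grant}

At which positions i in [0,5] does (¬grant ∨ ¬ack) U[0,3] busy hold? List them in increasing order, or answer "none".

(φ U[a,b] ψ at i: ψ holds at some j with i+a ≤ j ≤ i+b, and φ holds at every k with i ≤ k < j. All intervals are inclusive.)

0, 2, 3, 4, 5

Evaluate at each i in [0,5]:
  i=0: ✓ (rhs at j=0)
  i=1: ✗ (lhs fails at k=1 before rhs at j=2)
  i=2: ✓ (rhs at j=2)
  i=3: ✓ (rhs at j=4; lhs holds on [3,3])
  i=4: ✓ (rhs at j=4)
  i=5: ✓ (rhs at j=5)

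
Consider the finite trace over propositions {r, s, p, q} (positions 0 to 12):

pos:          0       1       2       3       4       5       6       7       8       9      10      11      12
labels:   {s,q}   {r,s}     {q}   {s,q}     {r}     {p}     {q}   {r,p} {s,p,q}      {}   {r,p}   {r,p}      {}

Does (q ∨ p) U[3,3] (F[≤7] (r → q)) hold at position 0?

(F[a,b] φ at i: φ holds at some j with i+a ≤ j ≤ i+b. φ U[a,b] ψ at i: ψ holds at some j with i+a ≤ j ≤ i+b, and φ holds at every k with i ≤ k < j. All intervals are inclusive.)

Need some j in [3,3] with F[≤7] (r → q), and (q ∨ p) at every k in [0,j-1].
  j=3: F[≤7] (r → q) holds, but (q ∨ p) fails at k=1 → not this j.
No j in the window works → until fails.

No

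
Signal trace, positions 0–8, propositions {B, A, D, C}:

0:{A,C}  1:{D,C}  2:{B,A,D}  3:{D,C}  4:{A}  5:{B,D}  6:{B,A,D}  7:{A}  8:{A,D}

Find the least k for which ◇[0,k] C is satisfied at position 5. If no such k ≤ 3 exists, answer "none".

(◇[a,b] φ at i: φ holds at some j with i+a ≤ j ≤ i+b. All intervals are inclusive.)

Scan j = 5,6,… for C:
  j=5: fails
  j=6: fails
  j=7: fails
  j=8: fails
No j in [5,8] satisfies it → none.

none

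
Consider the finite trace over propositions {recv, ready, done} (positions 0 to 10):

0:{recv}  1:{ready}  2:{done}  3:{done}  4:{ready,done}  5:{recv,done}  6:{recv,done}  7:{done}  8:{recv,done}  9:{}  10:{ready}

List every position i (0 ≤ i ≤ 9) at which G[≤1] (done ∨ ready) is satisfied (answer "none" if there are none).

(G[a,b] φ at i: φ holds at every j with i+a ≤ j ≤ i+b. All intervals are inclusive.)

1, 2, 3, 4, 5, 6, 7

Evaluate at each i in [0,9]:
  i=0: ✗ (fails at j=0)
  i=1: ✓ (all of [1,2])
  i=2: ✓ (all of [2,3])
  i=3: ✓ (all of [3,4])
  i=4: ✓ (all of [4,5])
  i=5: ✓ (all of [5,6])
  i=6: ✓ (all of [6,7])
  i=7: ✓ (all of [7,8])
  i=8: ✗ (fails at j=9)
  i=9: ✗ (fails at j=9)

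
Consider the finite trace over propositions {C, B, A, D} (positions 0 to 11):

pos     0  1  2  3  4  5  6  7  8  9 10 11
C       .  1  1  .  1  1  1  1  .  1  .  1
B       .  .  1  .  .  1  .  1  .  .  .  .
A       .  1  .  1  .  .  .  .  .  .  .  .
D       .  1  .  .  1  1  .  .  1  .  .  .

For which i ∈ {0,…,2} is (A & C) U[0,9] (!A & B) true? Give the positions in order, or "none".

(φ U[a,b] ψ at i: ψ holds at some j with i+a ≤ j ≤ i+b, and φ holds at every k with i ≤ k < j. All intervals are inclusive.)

1, 2

Evaluate at each i in [0,2]:
  i=0: ✗ (lhs fails at k=0 before rhs at j=2)
  i=1: ✓ (rhs at j=2; lhs holds on [1,1])
  i=2: ✓ (rhs at j=2)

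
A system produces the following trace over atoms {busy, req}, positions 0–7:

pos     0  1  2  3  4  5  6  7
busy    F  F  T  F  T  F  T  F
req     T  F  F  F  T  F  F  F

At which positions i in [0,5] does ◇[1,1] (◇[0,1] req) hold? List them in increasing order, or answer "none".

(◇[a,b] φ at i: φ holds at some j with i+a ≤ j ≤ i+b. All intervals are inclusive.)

Evaluate at each i in [0,5]:
  i=0: ✗ (none in [1,1])
  i=1: ✗ (none in [2,2])
  i=2: ✓ (witness j=3)
  i=3: ✓ (witness j=4)
  i=4: ✗ (none in [5,5])
  i=5: ✗ (none in [6,6])

2, 3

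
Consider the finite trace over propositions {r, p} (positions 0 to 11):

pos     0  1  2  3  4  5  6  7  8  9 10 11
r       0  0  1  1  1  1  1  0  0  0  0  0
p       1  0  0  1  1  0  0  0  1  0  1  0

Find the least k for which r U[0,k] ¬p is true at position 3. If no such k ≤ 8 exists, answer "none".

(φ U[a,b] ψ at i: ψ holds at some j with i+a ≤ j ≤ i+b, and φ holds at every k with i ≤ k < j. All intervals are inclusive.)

Need earliest j ≥ 3 with ¬p, and r at every k in [3,j-1].
  j=3: rhs fails.
  j=4: rhs fails.
  j=5: rhs holds; lhs holds on [3,4]. k = 2.

2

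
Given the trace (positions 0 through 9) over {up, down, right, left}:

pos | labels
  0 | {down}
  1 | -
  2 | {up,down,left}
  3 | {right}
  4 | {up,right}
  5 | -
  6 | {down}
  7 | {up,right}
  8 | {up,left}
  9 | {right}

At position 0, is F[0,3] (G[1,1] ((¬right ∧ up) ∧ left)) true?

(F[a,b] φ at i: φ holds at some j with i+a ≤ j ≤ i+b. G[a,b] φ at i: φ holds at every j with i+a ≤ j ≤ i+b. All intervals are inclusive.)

Check G[1,1] ((¬right ∧ up) ∧ left) at each j in [0,3]:
  j=0: fails at 1
  j=1: holds on [2,2]
  j=2: fails at 3
  j=3: fails at 4
Found at j=1 → formula holds.

True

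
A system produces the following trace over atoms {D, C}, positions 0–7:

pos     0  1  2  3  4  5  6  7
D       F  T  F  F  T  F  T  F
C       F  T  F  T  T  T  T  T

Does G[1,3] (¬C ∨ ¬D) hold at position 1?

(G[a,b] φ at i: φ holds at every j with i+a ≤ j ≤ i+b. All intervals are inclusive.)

False

Check (¬C ∨ ¬D) at every j in [2,4]:
  j=2: true
  j=3: true
  j=4: false
Fails at j=4 → formula fails.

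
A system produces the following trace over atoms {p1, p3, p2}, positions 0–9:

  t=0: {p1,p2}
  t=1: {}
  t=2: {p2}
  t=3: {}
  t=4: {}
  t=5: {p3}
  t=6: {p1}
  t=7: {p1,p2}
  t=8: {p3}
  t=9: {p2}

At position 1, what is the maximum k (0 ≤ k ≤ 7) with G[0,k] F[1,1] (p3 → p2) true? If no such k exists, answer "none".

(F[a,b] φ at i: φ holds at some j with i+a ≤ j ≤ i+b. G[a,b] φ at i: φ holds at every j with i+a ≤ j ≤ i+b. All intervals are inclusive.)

2

F[1,1] (p3 → p2) must hold from j=1 onward; find where it first fails.
  j=1: holds
  j=2: holds
  j=3: holds
  j=4: fails
Holds on [1,3], so largest k = 2.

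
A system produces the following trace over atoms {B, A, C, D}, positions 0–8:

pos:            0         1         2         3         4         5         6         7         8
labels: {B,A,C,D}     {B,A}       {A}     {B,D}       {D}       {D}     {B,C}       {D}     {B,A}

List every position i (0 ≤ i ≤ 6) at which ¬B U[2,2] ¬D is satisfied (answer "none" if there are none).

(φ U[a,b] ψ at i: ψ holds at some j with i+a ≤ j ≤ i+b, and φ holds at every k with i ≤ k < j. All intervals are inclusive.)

4

Evaluate at each i in [0,6]:
  i=0: ✗ (lhs fails at k=0 before rhs at j=2)
  i=1: ✗ (no rhs in [3,3])
  i=2: ✗ (no rhs in [4,4])
  i=3: ✗ (no rhs in [5,5])
  i=4: ✓ (rhs at j=6; lhs holds on [4,5])
  i=5: ✗ (no rhs in [7,7])
  i=6: ✗ (lhs fails at k=6 before rhs at j=8)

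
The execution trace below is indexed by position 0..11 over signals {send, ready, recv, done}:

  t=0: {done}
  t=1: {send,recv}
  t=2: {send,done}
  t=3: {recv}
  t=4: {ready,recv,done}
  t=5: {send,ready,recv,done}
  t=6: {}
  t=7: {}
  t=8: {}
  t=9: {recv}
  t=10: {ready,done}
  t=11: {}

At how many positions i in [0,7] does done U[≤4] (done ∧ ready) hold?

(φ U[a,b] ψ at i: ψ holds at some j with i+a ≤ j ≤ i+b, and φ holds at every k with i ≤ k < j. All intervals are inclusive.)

2

Evaluate at each i in [0,7]:
  i=0: ✗ (lhs fails at k=1 before rhs at j=4)
  i=1: ✗ (lhs fails at k=1 before rhs at j=4)
  i=2: ✗ (lhs fails at k=3 before rhs at j=4)
  i=3: ✗ (lhs fails at k=3 before rhs at j=4)
  i=4: ✓ (rhs at j=4)
  i=5: ✓ (rhs at j=5)
  i=6: ✗ (lhs fails at k=6 before rhs at j=10)
  i=7: ✗ (lhs fails at k=7 before rhs at j=10)
Positions where it holds: {4, 5} → 2.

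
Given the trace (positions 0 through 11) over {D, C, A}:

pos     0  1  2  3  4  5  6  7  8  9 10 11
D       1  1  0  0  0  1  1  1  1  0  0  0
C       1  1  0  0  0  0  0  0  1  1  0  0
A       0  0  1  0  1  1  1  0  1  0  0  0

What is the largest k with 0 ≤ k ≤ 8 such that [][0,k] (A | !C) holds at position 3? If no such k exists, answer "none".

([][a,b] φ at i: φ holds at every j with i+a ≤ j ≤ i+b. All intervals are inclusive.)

(A | !C) must hold from j=3 onward; find where it first fails.
  j=3: holds
  j=4: holds
  j=5: holds
  j=6: holds
  j=7: holds
  j=8: holds
  j=9: fails
Holds on [3,8], so largest k = 5.

5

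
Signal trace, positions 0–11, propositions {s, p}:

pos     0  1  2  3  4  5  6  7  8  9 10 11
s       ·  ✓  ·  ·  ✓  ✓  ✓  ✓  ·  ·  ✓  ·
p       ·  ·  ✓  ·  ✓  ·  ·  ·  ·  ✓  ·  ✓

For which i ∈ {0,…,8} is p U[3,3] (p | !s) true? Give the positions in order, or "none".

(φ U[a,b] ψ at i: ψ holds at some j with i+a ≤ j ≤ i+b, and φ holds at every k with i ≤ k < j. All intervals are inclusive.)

none

Evaluate at each i in [0,8]:
  i=0: ✗ (lhs fails at k=0 before rhs at j=3)
  i=1: ✗ (lhs fails at k=1 before rhs at j=4)
  i=2: ✗ (no rhs in [5,5])
  i=3: ✗ (no rhs in [6,6])
  i=4: ✗ (no rhs in [7,7])
  i=5: ✗ (lhs fails at k=5 before rhs at j=8)
  i=6: ✗ (lhs fails at k=6 before rhs at j=9)
  i=7: ✗ (no rhs in [10,10])
  i=8: ✗ (lhs fails at k=8 before rhs at j=11)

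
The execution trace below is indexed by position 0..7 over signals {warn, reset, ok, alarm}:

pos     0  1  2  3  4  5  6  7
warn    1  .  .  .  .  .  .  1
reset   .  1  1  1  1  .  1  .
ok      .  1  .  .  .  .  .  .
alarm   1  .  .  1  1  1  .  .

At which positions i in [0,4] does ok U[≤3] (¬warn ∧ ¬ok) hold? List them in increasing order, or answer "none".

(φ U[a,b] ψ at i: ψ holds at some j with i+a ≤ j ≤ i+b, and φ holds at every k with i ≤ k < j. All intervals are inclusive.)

1, 2, 3, 4

Evaluate at each i in [0,4]:
  i=0: ✗ (lhs fails at k=0 before rhs at j=2)
  i=1: ✓ (rhs at j=2; lhs holds on [1,1])
  i=2: ✓ (rhs at j=2)
  i=3: ✓ (rhs at j=3)
  i=4: ✓ (rhs at j=4)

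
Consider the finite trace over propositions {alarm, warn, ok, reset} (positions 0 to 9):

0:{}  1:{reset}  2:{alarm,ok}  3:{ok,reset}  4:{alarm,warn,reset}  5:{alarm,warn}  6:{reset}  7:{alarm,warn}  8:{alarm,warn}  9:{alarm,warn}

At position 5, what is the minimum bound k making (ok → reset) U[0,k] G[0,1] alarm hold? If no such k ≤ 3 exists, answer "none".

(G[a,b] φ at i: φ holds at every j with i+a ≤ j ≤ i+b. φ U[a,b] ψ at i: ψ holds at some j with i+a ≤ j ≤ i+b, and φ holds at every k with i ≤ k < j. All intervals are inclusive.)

Need earliest j ≥ 5 with G[0,1] alarm, and (ok → reset) at every k in [5,j-1].
  j=5: rhs fails.
  j=6: rhs fails.
  j=7: rhs holds; lhs holds on [5,6]. k = 2.

2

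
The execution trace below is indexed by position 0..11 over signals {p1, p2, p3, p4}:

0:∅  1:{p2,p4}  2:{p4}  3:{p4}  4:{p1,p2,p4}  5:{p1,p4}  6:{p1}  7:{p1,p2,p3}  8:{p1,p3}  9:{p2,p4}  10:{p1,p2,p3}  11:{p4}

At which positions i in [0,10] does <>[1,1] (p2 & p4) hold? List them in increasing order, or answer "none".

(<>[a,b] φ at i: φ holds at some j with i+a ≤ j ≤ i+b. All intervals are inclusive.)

Evaluate at each i in [0,10]:
  i=0: ✓ (witness j=1)
  i=1: ✗ (none in [2,2])
  i=2: ✗ (none in [3,3])
  i=3: ✓ (witness j=4)
  i=4: ✗ (none in [5,5])
  i=5: ✗ (none in [6,6])
  i=6: ✗ (none in [7,7])
  i=7: ✗ (none in [8,8])
  i=8: ✓ (witness j=9)
  i=9: ✗ (none in [10,10])
  i=10: ✗ (none in [11,11])

0, 3, 8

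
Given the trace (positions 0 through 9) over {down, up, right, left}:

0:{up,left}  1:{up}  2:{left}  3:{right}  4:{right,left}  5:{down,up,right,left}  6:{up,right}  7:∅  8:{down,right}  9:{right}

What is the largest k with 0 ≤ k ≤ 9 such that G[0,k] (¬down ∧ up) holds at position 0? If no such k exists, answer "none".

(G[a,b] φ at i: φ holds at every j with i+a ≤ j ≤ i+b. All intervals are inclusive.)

(¬down ∧ up) must hold from j=0 onward; find where it first fails.
  j=0: holds
  j=1: holds
  j=2: fails
Holds on [0,1], so largest k = 1.

1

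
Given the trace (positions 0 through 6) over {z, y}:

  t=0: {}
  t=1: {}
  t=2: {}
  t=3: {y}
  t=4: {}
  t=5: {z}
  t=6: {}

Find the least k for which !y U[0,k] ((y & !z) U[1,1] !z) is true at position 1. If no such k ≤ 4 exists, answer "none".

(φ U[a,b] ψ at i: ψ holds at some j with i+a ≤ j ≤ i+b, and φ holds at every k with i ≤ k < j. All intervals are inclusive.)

Need earliest j ≥ 1 with ((y & !z) U[1,1] !z), and !y at every k in [1,j-1].
  j=1: rhs fails.
  j=2: rhs fails.
  j=3: rhs holds; lhs holds on [1,2]. k = 2.

2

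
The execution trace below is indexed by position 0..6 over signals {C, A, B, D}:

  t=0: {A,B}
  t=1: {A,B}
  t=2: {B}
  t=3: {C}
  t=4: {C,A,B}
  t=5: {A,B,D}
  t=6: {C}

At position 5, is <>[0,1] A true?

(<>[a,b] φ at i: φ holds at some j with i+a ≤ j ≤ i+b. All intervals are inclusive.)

Holds

Check A at each j in [5,6]:
  j=5: true
  j=6: false
Found at j=5 → formula holds.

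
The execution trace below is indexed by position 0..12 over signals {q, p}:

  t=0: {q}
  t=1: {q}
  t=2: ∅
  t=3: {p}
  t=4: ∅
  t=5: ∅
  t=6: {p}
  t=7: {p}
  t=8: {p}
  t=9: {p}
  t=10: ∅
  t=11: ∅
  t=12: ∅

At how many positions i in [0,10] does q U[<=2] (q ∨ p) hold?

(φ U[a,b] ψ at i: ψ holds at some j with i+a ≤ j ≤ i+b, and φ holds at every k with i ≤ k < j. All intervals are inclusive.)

Evaluate at each i in [0,10]:
  i=0: ✓ (rhs at j=0)
  i=1: ✓ (rhs at j=1)
  i=2: ✗ (lhs fails at k=2 before rhs at j=3)
  i=3: ✓ (rhs at j=3)
  i=4: ✗ (lhs fails at k=4 before rhs at j=6)
  i=5: ✗ (lhs fails at k=5 before rhs at j=6)
  i=6: ✓ (rhs at j=6)
  i=7: ✓ (rhs at j=7)
  i=8: ✓ (rhs at j=8)
  i=9: ✓ (rhs at j=9)
  i=10: ✗ (no rhs in [10,12])
Positions where it holds: {0, 1, 3, 6, 7, 8, 9} → 7.

7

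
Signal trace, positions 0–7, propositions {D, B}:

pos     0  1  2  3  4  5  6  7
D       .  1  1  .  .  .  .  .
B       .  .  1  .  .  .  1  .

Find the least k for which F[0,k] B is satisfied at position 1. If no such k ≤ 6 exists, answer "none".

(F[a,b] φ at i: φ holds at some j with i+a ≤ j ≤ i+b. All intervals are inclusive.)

Scan j = 1,2,… for B:
  j=1: fails
  j=2: holds
First hit at j=2, so smallest k = 2-1 = 1.

1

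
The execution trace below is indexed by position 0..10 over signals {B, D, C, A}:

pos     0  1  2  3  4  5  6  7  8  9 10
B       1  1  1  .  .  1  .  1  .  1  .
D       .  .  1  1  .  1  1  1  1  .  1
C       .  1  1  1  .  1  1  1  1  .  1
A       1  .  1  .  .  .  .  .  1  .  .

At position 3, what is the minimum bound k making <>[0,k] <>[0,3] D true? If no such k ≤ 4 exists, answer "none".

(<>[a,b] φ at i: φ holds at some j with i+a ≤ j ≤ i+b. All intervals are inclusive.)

0

Scan j = 3,4,… for <>[0,3] D:
  j=3: holds
First hit at j=3, so smallest k = 3-3 = 0.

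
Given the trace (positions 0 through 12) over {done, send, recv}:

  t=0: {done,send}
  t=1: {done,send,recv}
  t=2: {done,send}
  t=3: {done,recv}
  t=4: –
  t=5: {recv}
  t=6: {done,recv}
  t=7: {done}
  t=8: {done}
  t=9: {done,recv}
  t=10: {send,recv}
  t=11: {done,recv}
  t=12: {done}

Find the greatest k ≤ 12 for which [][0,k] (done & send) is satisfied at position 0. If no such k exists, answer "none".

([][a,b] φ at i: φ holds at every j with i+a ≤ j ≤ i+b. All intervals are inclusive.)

(done & send) must hold from j=0 onward; find where it first fails.
  j=0: holds
  j=1: holds
  j=2: holds
  j=3: fails
Holds on [0,2], so largest k = 2.

2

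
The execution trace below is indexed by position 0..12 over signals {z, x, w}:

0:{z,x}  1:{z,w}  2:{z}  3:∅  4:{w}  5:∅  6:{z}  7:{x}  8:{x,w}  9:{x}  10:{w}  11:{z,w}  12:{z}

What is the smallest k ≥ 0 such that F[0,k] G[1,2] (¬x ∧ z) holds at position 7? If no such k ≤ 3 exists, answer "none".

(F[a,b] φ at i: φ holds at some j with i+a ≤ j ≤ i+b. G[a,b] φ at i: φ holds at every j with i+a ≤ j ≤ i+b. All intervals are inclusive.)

Scan j = 7,8,… for G[1,2] (¬x ∧ z):
  j=7: fails
  j=8: fails
  j=9: fails
  j=10: holds
First hit at j=10, so smallest k = 10-7 = 3.

3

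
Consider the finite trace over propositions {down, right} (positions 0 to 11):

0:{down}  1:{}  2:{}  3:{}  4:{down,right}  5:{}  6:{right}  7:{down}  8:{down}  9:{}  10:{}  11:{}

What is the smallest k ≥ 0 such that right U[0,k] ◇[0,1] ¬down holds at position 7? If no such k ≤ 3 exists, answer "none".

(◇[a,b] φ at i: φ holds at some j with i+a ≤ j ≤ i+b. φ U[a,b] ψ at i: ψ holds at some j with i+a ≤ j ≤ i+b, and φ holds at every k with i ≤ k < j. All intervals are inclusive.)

Need earliest j ≥ 7 with ◇[0,1] ¬down, and right at every k in [7,j-1].
  j=7: rhs fails.
  j=8: rhs holds but lhs fails at k=7.
  j=9: rhs holds but lhs fails at k=7.
  j=10: rhs holds but lhs fails at k=7.
No witness within the range → none.

none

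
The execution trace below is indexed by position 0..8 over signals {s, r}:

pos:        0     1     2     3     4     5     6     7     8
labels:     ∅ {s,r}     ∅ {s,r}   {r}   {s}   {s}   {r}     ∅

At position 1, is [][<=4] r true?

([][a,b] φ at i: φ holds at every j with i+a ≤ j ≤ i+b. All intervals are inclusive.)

False

Check r at every j in [1,5]:
  j=1: true
  j=2: false
  j=3: true
  j=4: true
  j=5: false
Fails at j=2 → formula fails.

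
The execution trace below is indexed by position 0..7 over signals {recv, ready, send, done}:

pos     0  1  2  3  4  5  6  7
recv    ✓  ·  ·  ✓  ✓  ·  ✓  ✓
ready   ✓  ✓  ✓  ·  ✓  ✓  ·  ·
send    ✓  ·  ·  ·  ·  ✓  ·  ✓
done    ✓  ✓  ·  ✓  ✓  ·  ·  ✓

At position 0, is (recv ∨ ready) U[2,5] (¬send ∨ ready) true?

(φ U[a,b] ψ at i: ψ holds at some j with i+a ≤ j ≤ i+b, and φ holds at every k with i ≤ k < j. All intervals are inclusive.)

True

Need some j in [2,5] with (¬send ∨ ready), and (recv ∨ ready) at every k in [0,j-1].
  j=2: (¬send ∨ ready) holds; (recv ∨ ready) holds at every k in [0,1] → satisfied.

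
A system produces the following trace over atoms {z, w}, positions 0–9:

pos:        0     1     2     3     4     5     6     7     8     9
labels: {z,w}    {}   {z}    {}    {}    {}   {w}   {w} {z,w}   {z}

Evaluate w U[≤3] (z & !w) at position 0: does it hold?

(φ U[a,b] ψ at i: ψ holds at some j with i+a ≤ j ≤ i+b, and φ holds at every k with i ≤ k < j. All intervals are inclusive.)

Need some j in [0,3] with (z & !w), and w at every k in [0,j-1].
  j=0: (z & !w) false.
  j=1: (z & !w) false.
  j=2: (z & !w) holds, but w fails at k=1 → not this j.
  j=3: (z & !w) false.
No j in the window works → until fails.

Does not hold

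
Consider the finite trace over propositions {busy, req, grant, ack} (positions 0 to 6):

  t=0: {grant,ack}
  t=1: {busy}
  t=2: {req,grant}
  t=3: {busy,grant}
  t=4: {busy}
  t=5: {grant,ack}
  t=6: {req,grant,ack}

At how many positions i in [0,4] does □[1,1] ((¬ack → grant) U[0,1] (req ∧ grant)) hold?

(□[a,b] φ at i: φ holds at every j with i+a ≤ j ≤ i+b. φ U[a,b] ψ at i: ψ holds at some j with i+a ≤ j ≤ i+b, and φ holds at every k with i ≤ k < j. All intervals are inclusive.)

Evaluate at each i in [0,4]:
  i=0: ✗ (fails at j=1)
  i=1: ✓ (all of [2,2])
  i=2: ✗ (fails at j=3)
  i=3: ✗ (fails at j=4)
  i=4: ✓ (all of [5,5])
Positions where it holds: {1, 4} → 2.

2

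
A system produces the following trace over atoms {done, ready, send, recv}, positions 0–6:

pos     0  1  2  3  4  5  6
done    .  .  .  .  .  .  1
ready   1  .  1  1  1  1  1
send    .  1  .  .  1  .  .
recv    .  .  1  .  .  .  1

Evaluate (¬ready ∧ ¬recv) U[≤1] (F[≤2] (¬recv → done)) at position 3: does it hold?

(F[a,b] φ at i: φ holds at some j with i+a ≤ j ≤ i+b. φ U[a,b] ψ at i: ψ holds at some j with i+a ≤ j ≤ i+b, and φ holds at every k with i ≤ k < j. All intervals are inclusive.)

Need some j in [3,4] with F[≤2] (¬recv → done), and (¬ready ∧ ¬recv) at every k in [3,j-1].
  j=3: F[≤2] (¬recv → done) — fails (none in [3,5]).
  j=4: F[≤2] (¬recv → done) holds, but (¬ready ∧ ¬recv) fails at k=3 → not this j.
No j in the window works → until fails.

Does not hold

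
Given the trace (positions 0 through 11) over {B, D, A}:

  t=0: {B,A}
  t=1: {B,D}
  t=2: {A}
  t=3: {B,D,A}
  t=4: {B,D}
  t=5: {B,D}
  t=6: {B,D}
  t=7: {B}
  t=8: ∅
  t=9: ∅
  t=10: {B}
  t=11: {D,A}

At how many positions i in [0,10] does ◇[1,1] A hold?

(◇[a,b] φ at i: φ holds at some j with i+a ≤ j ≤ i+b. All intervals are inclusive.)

Evaluate at each i in [0,10]:
  i=0: ✗ (none in [1,1])
  i=1: ✓ (witness j=2)
  i=2: ✓ (witness j=3)
  i=3: ✗ (none in [4,4])
  i=4: ✗ (none in [5,5])
  i=5: ✗ (none in [6,6])
  i=6: ✗ (none in [7,7])
  i=7: ✗ (none in [8,8])
  i=8: ✗ (none in [9,9])
  i=9: ✗ (none in [10,10])
  i=10: ✓ (witness j=11)
Positions where it holds: {1, 2, 10} → 3.

3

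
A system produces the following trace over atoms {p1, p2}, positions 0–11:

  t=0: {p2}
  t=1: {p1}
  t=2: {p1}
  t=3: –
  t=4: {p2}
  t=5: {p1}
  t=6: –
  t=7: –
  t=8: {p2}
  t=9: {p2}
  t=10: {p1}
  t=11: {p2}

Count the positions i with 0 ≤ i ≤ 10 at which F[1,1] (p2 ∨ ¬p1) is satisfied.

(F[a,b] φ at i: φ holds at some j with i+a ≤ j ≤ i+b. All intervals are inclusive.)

7

Evaluate at each i in [0,10]:
  i=0: ✗ (none in [1,1])
  i=1: ✗ (none in [2,2])
  i=2: ✓ (witness j=3)
  i=3: ✓ (witness j=4)
  i=4: ✗ (none in [5,5])
  i=5: ✓ (witness j=6)
  i=6: ✓ (witness j=7)
  i=7: ✓ (witness j=8)
  i=8: ✓ (witness j=9)
  i=9: ✗ (none in [10,10])
  i=10: ✓ (witness j=11)
Positions where it holds: {2, 3, 5, 6, 7, 8, 10} → 7.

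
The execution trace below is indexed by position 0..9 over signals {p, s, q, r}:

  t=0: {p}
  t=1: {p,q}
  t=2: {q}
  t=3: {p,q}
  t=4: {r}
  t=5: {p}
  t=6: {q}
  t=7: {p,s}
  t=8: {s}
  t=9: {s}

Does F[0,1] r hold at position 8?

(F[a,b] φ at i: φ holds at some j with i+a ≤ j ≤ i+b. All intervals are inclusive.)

Check r at each j in [8,9]:
  j=8: false
  j=9: false
No position in the window satisfies it → formula fails.

No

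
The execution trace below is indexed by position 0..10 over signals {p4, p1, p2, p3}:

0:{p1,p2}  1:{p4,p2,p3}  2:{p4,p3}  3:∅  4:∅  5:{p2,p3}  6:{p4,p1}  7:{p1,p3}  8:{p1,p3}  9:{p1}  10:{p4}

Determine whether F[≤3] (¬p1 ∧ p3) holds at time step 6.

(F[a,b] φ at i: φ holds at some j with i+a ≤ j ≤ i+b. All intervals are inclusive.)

Check (¬p1 ∧ p3) at each j in [6,9]:
  j=6: false
  j=7: false
  j=8: false
  j=9: false
No position in the window satisfies it → formula fails.

Does not hold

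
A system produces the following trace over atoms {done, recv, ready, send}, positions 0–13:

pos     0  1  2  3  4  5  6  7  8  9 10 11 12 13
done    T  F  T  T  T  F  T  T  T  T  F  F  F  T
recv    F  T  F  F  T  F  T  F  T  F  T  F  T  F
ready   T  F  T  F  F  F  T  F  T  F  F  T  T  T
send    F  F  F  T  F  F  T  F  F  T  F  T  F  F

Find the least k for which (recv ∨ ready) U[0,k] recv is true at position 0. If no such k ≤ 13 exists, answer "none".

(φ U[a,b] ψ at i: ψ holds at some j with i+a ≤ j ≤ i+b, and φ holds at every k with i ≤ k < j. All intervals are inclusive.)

1

Need earliest j ≥ 0 with recv, and (recv ∨ ready) at every k in [0,j-1].
  j=0: rhs fails.
  j=1: rhs holds; lhs holds on [0,0]. k = 1.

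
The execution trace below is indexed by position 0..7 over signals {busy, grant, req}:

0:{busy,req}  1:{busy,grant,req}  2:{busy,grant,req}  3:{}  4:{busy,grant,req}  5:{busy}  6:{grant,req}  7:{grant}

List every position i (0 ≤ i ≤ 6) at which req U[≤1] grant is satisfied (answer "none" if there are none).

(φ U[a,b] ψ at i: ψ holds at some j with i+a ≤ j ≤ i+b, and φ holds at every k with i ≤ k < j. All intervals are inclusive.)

Evaluate at each i in [0,6]:
  i=0: ✓ (rhs at j=1; lhs holds on [0,0])
  i=1: ✓ (rhs at j=1)
  i=2: ✓ (rhs at j=2)
  i=3: ✗ (lhs fails at k=3 before rhs at j=4)
  i=4: ✓ (rhs at j=4)
  i=5: ✗ (lhs fails at k=5 before rhs at j=6)
  i=6: ✓ (rhs at j=6)

0, 1, 2, 4, 6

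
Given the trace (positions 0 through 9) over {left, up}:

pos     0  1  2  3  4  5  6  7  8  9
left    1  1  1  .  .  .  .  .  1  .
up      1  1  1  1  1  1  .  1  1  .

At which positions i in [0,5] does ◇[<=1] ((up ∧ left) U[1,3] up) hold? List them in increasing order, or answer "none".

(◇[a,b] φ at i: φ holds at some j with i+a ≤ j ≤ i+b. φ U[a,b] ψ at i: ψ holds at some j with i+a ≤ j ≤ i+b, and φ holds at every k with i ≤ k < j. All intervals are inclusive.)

Evaluate at each i in [0,5]:
  i=0: ✓ (witness j=0)
  i=1: ✓ (witness j=1)
  i=2: ✓ (witness j=2)
  i=3: ✗ (none in [3,4])
  i=4: ✗ (none in [4,5])
  i=5: ✗ (none in [5,6])

0, 1, 2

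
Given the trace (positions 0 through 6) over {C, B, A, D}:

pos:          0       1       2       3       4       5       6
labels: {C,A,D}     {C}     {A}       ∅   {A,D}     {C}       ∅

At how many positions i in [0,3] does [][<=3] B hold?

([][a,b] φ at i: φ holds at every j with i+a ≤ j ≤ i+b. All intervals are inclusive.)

Evaluate at each i in [0,3]:
  i=0: ✗ (fails at j=0)
  i=1: ✗ (fails at j=1)
  i=2: ✗ (fails at j=2)
  i=3: ✗ (fails at j=3)
Positions where it holds: {} → 0.

0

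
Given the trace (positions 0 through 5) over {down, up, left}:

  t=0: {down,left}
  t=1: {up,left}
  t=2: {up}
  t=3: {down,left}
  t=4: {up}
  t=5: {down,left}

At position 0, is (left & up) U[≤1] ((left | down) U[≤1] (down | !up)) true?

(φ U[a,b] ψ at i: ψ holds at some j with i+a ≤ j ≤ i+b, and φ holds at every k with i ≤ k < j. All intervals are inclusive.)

Yes

Need some j in [0,1] with ((left | down) U[≤1] (down | !up)), and (left & up) at every k in [0,j-1].
  j=0: ((left | down) U[≤1] (down | !up)) holds; no prefix to check → satisfied.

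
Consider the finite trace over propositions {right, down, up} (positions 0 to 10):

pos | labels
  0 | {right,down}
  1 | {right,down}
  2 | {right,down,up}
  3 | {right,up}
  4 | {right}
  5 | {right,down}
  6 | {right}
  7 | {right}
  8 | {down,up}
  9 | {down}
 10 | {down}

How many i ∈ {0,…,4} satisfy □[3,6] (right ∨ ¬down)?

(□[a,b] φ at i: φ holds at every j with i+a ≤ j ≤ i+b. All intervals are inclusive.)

2

Evaluate at each i in [0,4]:
  i=0: ✓ (all of [3,6])
  i=1: ✓ (all of [4,7])
  i=2: ✗ (fails at j=8)
  i=3: ✗ (fails at j=8)
  i=4: ✗ (fails at j=8)
Positions where it holds: {0, 1} → 2.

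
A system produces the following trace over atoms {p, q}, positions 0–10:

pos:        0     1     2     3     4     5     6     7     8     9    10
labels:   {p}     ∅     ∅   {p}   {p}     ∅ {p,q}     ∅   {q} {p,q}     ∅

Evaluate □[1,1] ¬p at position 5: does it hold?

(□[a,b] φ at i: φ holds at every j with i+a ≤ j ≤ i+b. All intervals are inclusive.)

Check ¬p at every j in [6,6]:
  j=6: false
Fails at j=6 → formula fails.

False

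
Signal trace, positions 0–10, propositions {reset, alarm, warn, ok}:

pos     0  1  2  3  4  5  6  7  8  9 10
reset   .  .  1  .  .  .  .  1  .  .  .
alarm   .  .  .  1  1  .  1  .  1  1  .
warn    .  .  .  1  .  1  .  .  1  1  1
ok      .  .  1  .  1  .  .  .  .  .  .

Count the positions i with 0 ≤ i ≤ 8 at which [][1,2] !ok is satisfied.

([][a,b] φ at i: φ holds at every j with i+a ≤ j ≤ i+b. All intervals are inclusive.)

5

Evaluate at each i in [0,8]:
  i=0: ✗ (fails at j=2)
  i=1: ✗ (fails at j=2)
  i=2: ✗ (fails at j=4)
  i=3: ✗ (fails at j=4)
  i=4: ✓ (all of [5,6])
  i=5: ✓ (all of [6,7])
  i=6: ✓ (all of [7,8])
  i=7: ✓ (all of [8,9])
  i=8: ✓ (all of [9,10])
Positions where it holds: {4, 5, 6, 7, 8} → 5.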